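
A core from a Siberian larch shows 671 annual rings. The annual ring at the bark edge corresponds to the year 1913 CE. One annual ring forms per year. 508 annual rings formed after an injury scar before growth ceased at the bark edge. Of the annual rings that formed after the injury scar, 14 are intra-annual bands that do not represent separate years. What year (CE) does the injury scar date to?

508 annual rings formed after the injury scar.
Removing the 14 false annual rings leaves 508 − 14 = 494 true annual rings beyond the injury scar.
The annual ring at the bark edge is 1913 CE, so the injury scar dates to 1913 − 494 = 1419 CE.

1419 CE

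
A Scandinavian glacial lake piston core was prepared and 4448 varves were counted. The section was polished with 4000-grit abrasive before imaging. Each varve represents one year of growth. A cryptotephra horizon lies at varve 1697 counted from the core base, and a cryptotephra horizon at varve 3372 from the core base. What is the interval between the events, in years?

3372 − 1697 = 1675 varves lie between the two events.
That is 1675 years at one varve per year.

1675 yr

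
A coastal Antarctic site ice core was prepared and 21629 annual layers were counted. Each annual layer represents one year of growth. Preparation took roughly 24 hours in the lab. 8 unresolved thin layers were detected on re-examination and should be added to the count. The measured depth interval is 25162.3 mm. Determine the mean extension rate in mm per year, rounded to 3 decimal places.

1.163 mm per year

Adjusted count: 21629 + 8 = 21637 annual layers.
Mean rate = 25162.3 mm / 21637 years ≈ 1.163 mm per year.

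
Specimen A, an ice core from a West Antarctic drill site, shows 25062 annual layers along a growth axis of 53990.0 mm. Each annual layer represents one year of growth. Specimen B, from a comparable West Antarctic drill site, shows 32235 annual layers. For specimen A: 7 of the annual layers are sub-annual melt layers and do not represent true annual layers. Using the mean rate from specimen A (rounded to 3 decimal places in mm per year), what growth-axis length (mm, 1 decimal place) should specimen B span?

69466.4 mm

Specimen A: after corrections the count is 25062 − 7 = 25055 annual layers.
A: Extension rate ≈ 53990.0 / 25055 = 2.155 mm/year.
B's length ≈ 2.155 × 32235 = 69466.4 mm.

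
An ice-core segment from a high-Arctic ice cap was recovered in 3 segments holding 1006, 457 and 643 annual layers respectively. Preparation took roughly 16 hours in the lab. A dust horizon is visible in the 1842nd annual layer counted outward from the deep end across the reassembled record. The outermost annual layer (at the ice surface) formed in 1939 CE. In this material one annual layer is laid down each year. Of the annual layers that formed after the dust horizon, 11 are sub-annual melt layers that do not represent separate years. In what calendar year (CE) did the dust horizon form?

1686 CE

Total annual layers = 1006 + 457 + 643 = 2106.
Between annual layer 1842 and the ice surface there are 2106 − 1842 = 264 annual layers.
Removing the 11 false annual layers leaves 264 − 11 = 253 true annual layers beyond the dust horizon.
The annual layer at the ice surface is 1939 CE, so the dust horizon dates to 1939 − 253 = 1686 CE.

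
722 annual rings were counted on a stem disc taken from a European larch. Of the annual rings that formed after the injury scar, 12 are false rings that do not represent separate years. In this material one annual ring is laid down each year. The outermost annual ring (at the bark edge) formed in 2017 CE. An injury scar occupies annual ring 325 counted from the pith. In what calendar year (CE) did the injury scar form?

1632 CE

Between annual ring 325 and the bark edge there are 722 − 325 = 397 annual rings.
397 − 12 false = 385 true annual rings after the injury scar.
2017 − 385 = 1632 CE.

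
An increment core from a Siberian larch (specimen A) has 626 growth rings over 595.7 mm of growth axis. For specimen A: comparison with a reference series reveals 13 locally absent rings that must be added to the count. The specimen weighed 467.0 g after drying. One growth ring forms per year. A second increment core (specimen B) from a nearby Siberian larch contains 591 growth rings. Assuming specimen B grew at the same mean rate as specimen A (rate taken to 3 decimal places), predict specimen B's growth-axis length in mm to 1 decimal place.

550.8 mm

Specimen A: after corrections the count is 626 + 13 = 639 growth rings.
A: 595.7 mm over 639 years gives 595.7 / 639 ≈ 0.932 mm per year.
For B, 0.932 mm/year × 591 years = 550.8 mm.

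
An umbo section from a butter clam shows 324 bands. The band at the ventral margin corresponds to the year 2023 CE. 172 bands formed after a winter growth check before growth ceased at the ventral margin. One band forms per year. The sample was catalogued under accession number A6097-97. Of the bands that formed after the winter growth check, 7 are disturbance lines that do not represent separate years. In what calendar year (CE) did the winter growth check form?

1858 CE

172 bands post-date the winter growth check.
Removing the 7 false bands leaves 172 − 7 = 165 true bands beyond the winter growth check.
Counting back 165 years from 2023 CE places the winter growth check in 2023 − 165 = 1858 CE.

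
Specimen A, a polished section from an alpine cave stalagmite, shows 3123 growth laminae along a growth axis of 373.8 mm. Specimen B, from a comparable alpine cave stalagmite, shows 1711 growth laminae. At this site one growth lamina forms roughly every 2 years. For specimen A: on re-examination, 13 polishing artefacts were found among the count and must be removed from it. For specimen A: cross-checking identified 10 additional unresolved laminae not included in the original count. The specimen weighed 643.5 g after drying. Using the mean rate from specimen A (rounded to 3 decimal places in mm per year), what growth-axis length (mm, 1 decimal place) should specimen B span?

Specimen A: adjusted count: 3123 − 13 + 10 = 3120 growth laminae.
Specimen A: multiplying by 2 years per growth lamina: 3120 × 2 = 6240 years.
A: Extension rate ≈ 373.8 / 6240 = 0.060 mm per year.
Specimen B: at 2 years per growth lamina, 1711 × 2 = 3422 years. Length of B = 0.060 × 3422 = 205.3 mm.

205.3 mm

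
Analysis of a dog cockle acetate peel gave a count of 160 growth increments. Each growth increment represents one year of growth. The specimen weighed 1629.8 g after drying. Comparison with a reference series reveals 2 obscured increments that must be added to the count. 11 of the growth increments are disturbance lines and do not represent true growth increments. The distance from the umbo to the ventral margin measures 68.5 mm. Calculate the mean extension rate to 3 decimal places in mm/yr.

0.454 mm/yr

Adjusted count: 160 − 11 + 2 = 151 growth increments.
68.5 mm over 151 years gives 68.5 / 151 ≈ 0.454 mm/yr.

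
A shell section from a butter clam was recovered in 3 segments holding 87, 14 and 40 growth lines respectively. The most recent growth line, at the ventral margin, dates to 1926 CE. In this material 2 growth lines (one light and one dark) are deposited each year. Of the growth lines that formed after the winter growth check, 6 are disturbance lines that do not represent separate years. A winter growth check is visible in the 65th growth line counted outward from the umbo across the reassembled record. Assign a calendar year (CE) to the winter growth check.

1891 CE

Total growth lines = 87 + 14 + 40 = 141.
The winter growth check sits at growth line 65 from the umbo, so 141 − 65 = 76 growth lines formed after it.
Excluding 6 false growth lines: 76 − 6 = 70.
Dividing by 2 growth lines per year: 70 / 2 = 35 years.
The growth line at the ventral margin is 1926 CE, so the winter growth check dates to 1926 − 35 = 1891 CE.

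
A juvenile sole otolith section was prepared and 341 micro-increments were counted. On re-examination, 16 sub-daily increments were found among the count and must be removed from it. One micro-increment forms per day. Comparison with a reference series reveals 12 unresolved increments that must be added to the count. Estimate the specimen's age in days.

337 d

After corrections the count is 341 − 16 + 12 = 337 micro-increments.
One micro-increment per day makes the duration 337 days.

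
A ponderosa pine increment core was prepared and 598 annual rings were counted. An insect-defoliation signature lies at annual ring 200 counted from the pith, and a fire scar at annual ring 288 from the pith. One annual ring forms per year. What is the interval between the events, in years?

288 − 200 = 88 annual rings lie between the two events.
At one annual ring per year, 88 years elapsed between them.

88 years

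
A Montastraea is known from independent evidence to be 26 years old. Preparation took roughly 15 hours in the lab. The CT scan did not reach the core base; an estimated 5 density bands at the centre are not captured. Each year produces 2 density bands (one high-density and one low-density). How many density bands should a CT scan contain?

Expected density bands: 26 × 2 = 52.
52 − 5 missed = 47 density bands expected in the prepared section.

47 density bands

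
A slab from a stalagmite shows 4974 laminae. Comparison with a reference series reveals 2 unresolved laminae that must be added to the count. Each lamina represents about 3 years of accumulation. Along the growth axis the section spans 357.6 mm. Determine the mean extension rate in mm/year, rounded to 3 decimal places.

0.024 mm/year

Correcting the raw count gives 4974 + 2 = 4976 true laminae.
At 3 years per lamina, 4976 × 3 = 14928 years.
Mean rate = 357.6 mm / 14928 years ≈ 0.024 mm/year.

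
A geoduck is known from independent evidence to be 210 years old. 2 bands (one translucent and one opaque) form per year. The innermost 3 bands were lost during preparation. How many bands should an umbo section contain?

417 bands

With 2 bands per year, 210 years would produce 210 × 2 = 420 bands.
420 − 3 missed = 417 bands expected in the prepared section.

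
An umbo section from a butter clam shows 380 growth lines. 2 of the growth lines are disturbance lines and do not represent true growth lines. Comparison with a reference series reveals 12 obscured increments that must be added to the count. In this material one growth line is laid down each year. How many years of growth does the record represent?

Adjusted count: 380 − 2 + 12 = 390 growth lines.
At one growth line per year, that is 390 years.

390 years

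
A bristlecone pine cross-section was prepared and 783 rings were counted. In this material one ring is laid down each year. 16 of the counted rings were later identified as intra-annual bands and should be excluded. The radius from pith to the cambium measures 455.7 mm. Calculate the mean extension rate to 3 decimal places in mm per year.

Adjusted count: 783 − 16 = 767 rings.
Mean rate = 455.7 mm / 767 years ≈ 0.594 mm per year.

0.594 mm per year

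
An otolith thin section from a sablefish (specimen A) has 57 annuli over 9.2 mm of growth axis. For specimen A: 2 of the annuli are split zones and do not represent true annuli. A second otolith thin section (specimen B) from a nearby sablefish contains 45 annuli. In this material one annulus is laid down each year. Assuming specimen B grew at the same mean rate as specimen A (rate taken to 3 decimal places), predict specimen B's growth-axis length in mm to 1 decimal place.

7.5 mm

Specimen A: adjusted count: 57 − 2 = 55 annuli.
A: Mean rate = 9.2 mm / 55 years ≈ 0.167 mm/year.
Length of B = 0.167 × 45 = 7.5 mm.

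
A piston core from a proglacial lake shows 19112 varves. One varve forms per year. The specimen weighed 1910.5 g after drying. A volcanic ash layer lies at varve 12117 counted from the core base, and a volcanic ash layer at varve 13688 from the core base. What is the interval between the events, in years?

1571 yr

Separation: 13688 − 12117 = 1571 varves.
At one varve per year, 1571 years elapsed between them.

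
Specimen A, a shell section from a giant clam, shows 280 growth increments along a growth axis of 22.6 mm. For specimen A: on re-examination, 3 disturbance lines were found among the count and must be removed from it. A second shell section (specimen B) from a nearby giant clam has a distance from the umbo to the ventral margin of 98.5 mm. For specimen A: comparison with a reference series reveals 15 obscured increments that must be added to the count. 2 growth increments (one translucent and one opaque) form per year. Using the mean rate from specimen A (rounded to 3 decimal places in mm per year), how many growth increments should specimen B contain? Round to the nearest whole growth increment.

Specimen A: true growth increment count = 280 − 3 + 15 = 292.
Specimen A: with 2 growth increments per year, 292 / 2 = 146 years.
A: Mean rate = 22.6 mm / 146 years ≈ 0.155 mm/yr.
Specimen B: 98.5 mm / 0.155 mm per year = 635.48 years; at 2 growth increments per year that is 635.48 × 2 ≈ 1271 growth increments.

1271 growth increments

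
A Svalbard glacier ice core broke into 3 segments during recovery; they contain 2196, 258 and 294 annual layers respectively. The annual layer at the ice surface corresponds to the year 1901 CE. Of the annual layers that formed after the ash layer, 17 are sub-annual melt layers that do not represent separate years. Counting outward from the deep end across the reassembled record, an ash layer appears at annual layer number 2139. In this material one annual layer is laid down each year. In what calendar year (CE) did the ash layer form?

1309 CE

Total annual layers = 2196 + 258 + 294 = 2748.
2748 − 2139 = 609 annual layers lie beyond the ash layer toward the ice surface.
Excluding 17 false annual layers: 609 − 17 = 592.
1901 − 592 = 1309 CE.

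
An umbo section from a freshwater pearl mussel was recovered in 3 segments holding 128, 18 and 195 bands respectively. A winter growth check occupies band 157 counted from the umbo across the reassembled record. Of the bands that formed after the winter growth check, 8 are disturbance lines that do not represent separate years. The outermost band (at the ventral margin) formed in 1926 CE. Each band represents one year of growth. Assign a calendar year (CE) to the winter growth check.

Total bands = 128 + 18 + 195 = 341.
Between band 157 and the ventral margin there are 341 − 157 = 184 bands.
Removing the 8 false bands leaves 184 − 8 = 176 true bands beyond the winter growth check.
1926 − 176 = 1750 CE.

1750 CE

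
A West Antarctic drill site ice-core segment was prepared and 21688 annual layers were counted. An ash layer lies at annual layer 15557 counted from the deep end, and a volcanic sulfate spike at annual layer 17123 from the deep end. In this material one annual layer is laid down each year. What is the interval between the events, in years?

1566 yr

Separation: 17123 − 15557 = 1566 annual layers.
At one annual layer per year, 1566 years elapsed between them.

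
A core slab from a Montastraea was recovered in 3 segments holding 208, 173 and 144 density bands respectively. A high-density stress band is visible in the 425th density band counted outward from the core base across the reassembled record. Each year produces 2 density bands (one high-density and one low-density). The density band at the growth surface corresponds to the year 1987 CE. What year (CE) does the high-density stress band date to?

1937 CE

Total density bands = 208 + 173 + 144 = 525.
Between density band 425 and the growth surface there are 525 − 425 = 100 density bands.
With 2 density bands per year, 100 / 2 = 50 years.
The density band at the growth surface is 1987 CE, so the high-density stress band dates to 1987 − 50 = 1937 CE.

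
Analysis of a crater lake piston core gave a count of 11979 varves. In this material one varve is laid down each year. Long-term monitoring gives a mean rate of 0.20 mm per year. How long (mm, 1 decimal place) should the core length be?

The record spans 11979 years at 0.20 mm per year.
11979 years at 0.20 mm/year gives 0.20 × 11979 = 2395.8 mm.

2395.8 mm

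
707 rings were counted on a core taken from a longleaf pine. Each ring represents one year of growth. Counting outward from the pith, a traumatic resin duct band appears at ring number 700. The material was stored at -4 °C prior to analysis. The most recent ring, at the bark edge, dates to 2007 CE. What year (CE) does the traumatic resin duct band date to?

2000 CE

Between ring 700 and the bark edge there are 707 − 700 = 7 rings.
The ring at the bark edge is 2007 CE, so the traumatic resin duct band dates to 2007 − 7 = 2000 CE.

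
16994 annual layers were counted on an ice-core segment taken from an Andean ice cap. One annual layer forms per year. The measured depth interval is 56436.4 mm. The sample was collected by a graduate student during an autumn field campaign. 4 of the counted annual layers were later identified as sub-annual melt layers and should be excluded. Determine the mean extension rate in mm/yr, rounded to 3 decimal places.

After corrections the count is 16994 − 4 = 16990 annual layers.
Mean rate = 56436.4 mm / 16990 years ≈ 3.322 mm/yr.

3.322 mm/yr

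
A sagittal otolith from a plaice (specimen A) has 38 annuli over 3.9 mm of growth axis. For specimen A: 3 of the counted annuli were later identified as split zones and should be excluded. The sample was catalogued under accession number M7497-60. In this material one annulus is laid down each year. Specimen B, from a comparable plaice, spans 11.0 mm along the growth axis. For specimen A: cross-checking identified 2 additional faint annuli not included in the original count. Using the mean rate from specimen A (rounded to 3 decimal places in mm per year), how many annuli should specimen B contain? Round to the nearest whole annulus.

105 annuli

Specimen A: after corrections the count is 38 − 3 + 2 = 37 annuli.
A: Mean rate = 3.9 mm / 37 years ≈ 0.105 mm/year.
Specimen B: 11.0 mm / 0.105 mm per year = 104.76 years ≈ 105 annuli.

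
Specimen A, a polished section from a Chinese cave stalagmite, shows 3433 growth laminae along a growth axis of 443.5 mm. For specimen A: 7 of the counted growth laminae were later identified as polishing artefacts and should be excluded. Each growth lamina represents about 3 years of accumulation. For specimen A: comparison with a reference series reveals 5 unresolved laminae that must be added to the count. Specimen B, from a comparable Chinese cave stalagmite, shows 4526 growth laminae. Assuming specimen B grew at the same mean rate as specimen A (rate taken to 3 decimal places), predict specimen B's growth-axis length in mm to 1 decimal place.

Specimen A: correcting the raw count gives 3433 − 7 + 5 = 3431 true growth laminae.
Specimen A: 3431 growth laminae at 3 years each span 3431 × 3 = 10293 years.
A: 443.5 mm over 10293 years gives 443.5 / 10293 ≈ 0.043 mm/yr.
Specimen B: multiplying by 3 years per growth lamina: 4526 × 3 = 13578 years. B's length ≈ 0.043 × 13578 = 583.9 mm.

583.9 mm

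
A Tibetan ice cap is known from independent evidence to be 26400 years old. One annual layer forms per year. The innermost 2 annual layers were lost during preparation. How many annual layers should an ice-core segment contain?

One annual layer per year gives 26400 annual layers over 26400 years.
Less the 2 uncaptured annual layers: 26400 − 2 = 26398.

26398 annual layers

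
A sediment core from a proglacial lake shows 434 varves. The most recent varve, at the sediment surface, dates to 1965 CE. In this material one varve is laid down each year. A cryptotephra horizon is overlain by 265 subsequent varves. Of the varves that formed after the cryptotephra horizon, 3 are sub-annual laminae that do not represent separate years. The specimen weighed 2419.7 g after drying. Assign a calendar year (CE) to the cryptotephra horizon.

1703 CE

265 varves post-date the cryptotephra horizon.
Excluding 3 false varves: 265 − 3 = 262.
1965 − 262 = 1703 CE.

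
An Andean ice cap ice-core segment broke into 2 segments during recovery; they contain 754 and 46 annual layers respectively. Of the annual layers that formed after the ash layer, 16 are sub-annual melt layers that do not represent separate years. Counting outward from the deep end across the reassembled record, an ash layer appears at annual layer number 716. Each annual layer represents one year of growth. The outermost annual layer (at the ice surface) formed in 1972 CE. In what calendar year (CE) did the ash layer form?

1904 CE

Total annual layers = 754 + 46 = 800.
Between annual layer 716 and the ice surface there are 800 − 716 = 84 annual layers.
Removing the 16 false annual layers leaves 84 − 16 = 68 true annual layers beyond the ash layer.
1972 − 68 = 1904 CE.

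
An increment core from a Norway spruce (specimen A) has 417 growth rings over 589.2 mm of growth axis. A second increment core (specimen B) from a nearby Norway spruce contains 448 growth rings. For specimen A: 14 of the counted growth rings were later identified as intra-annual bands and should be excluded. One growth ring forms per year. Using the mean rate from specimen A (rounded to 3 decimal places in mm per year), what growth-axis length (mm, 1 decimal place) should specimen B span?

655.0 mm

Specimen A: true growth ring count = 417 − 14 = 403.
A: 589.2 mm over 403 years gives 589.2 / 403 ≈ 1.462 mm/year.
For B, 1.462 mm/year × 448 years = 655.0 mm.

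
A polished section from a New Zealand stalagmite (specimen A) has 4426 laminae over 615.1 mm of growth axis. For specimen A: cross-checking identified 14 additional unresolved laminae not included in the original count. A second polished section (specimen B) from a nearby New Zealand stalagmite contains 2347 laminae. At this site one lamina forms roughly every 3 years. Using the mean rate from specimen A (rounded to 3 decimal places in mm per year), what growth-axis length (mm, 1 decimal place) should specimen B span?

Specimen A: adjusted count: 4426 + 14 = 4440 laminae.
Specimen A: 4440 laminae at 3 years each span 4440 × 3 = 13320 years.
A: 615.1 mm over 13320 years gives 615.1 / 13320 ≈ 0.046 mm/year.
Specimen B: multiplying by 3 years per lamina: 2347 × 3 = 7041 years. B's length ≈ 0.046 × 7041 = 323.9 mm.

323.9 mm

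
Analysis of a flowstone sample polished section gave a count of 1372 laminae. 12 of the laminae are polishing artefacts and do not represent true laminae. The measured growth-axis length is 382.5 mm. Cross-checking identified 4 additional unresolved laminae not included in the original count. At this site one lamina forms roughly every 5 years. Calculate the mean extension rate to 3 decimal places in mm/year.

0.056 mm/year

True lamina count = 1372 − 12 + 4 = 1364.
Multiplying by 5 years per lamina: 1364 × 5 = 6820 years.
Mean rate = 382.5 mm / 6820 years ≈ 0.056 mm/year.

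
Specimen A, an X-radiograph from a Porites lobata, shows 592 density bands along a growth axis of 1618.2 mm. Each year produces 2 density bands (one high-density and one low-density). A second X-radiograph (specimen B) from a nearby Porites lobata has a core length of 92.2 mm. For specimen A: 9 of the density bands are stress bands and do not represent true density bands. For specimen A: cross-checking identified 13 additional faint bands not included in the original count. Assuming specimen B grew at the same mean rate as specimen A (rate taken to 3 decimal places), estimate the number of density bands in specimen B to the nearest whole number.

Specimen A: correcting the raw count gives 592 − 9 + 13 = 596 true density bands.
Specimen A: dividing by 2 density bands per year: 596 / 2 = 298 years.
A: Mean rate = 1618.2 mm / 298 years ≈ 5.430 mm per year.
B spans 92.2 / 5.430 = 16.98 years; at 2 density bands per year that is 16.98 × 2 ≈ 34 density bands.

34 density bands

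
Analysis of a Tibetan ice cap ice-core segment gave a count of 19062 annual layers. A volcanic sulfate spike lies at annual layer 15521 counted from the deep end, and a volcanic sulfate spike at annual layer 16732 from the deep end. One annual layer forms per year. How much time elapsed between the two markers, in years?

The two markers are separated by 16732 − 15521 = 1211 annual layers.
One annual layer per year makes the interval 1211 years.

1211 years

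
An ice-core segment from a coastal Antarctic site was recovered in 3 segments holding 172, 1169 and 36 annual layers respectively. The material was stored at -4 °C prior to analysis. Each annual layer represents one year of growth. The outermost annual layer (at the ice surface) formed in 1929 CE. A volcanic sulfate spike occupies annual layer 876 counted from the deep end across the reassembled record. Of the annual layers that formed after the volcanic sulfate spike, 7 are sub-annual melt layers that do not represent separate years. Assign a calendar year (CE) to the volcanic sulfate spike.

1435 CE

Total annual layers = 172 + 1169 + 36 = 1377.
Between annual layer 876 and the ice surface there are 1377 − 876 = 501 annual layers.
501 − 7 false = 494 true annual layers after the volcanic sulfate spike.
The annual layer at the ice surface is 1929 CE, so the volcanic sulfate spike dates to 1929 − 494 = 1435 CE.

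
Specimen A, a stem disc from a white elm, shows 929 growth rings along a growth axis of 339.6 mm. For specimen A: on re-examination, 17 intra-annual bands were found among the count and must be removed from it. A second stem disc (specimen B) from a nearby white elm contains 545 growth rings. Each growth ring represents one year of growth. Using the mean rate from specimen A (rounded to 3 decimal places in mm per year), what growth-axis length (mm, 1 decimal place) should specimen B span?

202.7 mm

Specimen A: correcting the raw count gives 929 − 17 = 912 true growth rings.
A: 339.6 mm over 912 years gives 339.6 / 912 ≈ 0.372 mm per year.
Length of B = 0.372 × 545 = 202.7 mm.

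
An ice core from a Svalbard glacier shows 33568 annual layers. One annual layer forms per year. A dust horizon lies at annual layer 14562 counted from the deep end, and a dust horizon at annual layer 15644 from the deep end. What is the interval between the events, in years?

15644 − 14562 = 1082 annual layers lie between the two events.
At one annual layer per year, 1082 years elapsed between them.

1082 years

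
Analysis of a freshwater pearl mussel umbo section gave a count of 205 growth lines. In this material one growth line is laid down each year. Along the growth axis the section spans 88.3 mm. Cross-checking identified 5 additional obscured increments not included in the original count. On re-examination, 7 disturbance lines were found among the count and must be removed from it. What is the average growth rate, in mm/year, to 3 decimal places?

0.435 mm/year

After corrections the count is 205 − 7 + 5 = 203 growth lines.
Extension rate ≈ 88.3 / 203 = 0.435 mm/year.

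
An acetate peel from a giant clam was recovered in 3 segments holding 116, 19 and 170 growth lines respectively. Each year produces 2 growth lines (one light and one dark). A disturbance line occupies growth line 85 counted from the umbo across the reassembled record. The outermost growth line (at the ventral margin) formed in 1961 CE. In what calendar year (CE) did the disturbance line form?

Total growth lines = 116 + 19 + 170 = 305.
The disturbance line sits at growth line 85 from the umbo, so 305 − 85 = 220 growth lines formed after it.
With 2 growth lines per year, 220 / 2 = 110 years.
Counting back 110 years from 1961 CE places the disturbance line in 1961 − 110 = 1851 CE.

1851 CE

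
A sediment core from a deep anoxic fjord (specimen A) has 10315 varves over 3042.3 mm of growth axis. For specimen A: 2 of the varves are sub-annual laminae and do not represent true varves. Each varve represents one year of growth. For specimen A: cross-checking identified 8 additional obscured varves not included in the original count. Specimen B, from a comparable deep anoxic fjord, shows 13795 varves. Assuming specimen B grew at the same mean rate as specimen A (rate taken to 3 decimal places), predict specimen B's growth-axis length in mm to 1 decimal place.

Specimen A: correcting the raw count gives 10315 − 2 + 8 = 10321 true varves.
A: Extension rate ≈ 3042.3 / 10321 = 0.295 mm per year.
B's length ≈ 0.295 × 13795 = 4069.5 mm.

4069.5 mm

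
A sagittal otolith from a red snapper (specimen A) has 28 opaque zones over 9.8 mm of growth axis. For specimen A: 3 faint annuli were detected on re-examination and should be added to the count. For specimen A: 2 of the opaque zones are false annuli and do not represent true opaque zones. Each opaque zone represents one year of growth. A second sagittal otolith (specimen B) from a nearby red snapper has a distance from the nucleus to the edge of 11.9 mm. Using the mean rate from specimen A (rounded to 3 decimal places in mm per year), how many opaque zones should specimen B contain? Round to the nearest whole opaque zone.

Specimen A: true opaque zone count = 28 − 2 + 3 = 29.
A: Extension rate ≈ 9.8 / 29 = 0.338 mm/yr.
For B, 11.9 / 0.338 = 35.21 years ≈ 35 opaque zones.

35 opaque zones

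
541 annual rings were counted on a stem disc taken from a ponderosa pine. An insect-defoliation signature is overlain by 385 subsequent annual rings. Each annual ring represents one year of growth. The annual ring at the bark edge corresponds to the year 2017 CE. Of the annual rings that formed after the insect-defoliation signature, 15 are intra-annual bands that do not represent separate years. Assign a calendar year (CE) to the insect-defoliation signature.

There are 385 annual rings younger than the insect-defoliation signature.
Removing the 15 false annual rings leaves 385 − 15 = 370 true annual rings beyond the insect-defoliation signature.
The annual ring at the bark edge is 2017 CE, so the insect-defoliation signature dates to 2017 − 370 = 1647 CE.

1647 CE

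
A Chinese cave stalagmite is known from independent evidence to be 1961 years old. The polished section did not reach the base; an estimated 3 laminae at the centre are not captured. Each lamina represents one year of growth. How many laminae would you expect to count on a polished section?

At one lamina per year, 1961 years correspond to 1961 laminae.
Less the 3 uncaptured laminae: 1961 − 3 = 1958.

1958 laminae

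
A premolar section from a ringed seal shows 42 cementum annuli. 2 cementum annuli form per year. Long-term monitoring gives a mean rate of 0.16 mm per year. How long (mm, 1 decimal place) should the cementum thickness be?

3.4 mm

42 cementum annuli at 2 per year is 42 / 2 = 21 years.
21 years at 0.16 mm/year gives 0.16 × 21 = 3.4 mm.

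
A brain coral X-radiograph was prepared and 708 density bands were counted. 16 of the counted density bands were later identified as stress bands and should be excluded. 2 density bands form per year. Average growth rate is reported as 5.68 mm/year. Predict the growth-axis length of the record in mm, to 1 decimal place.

True density band count = 708 − 16 = 692.
Dividing by 2 density bands per year: 692 / 2 = 346 years.
346 years at 5.68 mm/year gives 5.68 × 346 = 1965.3 mm.

1965.3 mm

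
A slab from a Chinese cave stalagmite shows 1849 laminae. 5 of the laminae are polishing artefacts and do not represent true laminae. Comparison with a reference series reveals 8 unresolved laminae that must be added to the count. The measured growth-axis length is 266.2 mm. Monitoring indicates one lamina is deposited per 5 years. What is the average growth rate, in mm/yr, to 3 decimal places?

0.029 mm/yr

True lamina count = 1849 − 5 + 8 = 1852.
1852 laminae at 5 years each span 1852 × 5 = 9260 years.
Extension rate ≈ 266.2 / 9260 = 0.029 mm/yr.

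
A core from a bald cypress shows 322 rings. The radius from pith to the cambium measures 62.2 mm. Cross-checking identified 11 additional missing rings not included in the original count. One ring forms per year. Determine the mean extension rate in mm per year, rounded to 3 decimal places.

True ring count = 322 + 11 = 333.
Mean rate = 62.2 mm / 333 years ≈ 0.187 mm per year.

0.187 mm per year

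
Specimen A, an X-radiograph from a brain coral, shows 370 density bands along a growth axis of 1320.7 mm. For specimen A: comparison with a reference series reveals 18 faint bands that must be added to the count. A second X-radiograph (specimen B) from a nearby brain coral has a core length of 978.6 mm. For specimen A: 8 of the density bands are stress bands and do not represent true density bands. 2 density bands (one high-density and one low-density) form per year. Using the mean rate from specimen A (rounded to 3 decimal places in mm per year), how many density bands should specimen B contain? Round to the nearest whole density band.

282 density bands

Specimen A: correcting the raw count gives 370 − 8 + 18 = 380 true density bands.
Specimen A: dividing by 2 density bands per year: 380 / 2 = 190 years.
A: Mean rate = 1320.7 mm / 190 years ≈ 6.951 mm/yr.
Specimen B: 978.6 mm / 6.951 mm per year = 140.79 years; at 2 density bands per year that is 140.79 × 2 ≈ 282 density bands.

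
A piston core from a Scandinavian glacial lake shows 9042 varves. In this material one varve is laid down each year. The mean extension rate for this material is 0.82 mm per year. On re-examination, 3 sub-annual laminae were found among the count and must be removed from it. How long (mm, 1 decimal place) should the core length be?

True varve count = 9042 − 3 = 9039.
Length ≈ 0.82 × 9039 = 7412.0 mm.

7412.0 mm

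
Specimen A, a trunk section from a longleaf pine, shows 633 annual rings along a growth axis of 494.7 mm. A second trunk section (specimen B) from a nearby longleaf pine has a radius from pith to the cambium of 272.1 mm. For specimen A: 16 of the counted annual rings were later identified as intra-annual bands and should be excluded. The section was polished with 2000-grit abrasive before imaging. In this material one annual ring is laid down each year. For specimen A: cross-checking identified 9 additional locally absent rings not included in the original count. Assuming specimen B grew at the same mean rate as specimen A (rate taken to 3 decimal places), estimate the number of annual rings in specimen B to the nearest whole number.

344 annual rings

Specimen A: after corrections the count is 633 − 16 + 9 = 626 annual rings.
A: Extension rate ≈ 494.7 / 626 = 0.790 mm/year.
Specimen B: 272.1 mm / 0.790 mm per year = 344.43 years ≈ 344 annual rings.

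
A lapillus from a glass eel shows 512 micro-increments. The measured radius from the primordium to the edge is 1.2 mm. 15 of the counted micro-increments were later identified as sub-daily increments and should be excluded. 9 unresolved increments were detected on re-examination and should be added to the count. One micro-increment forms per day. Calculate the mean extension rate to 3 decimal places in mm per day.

Correcting the raw count gives 512 − 15 + 9 = 506 true micro-increments.
Extension rate ≈ 1.2 / 506 = 0.002 mm per day.

0.002 mm per day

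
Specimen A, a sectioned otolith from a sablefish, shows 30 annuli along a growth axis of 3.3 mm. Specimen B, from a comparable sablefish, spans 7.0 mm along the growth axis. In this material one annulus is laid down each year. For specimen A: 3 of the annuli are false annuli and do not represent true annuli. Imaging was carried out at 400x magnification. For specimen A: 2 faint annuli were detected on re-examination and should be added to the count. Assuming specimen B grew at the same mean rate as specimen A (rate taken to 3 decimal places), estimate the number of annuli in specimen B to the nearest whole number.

Specimen A: adjusted count: 30 − 3 + 2 = 29 annuli.
A: 3.3 mm over 29 years gives 3.3 / 29 ≈ 0.114 mm/yr.
Specimen B: 7.0 mm / 0.114 mm per year = 61.40 years ≈ 61 annuli.

61 annuli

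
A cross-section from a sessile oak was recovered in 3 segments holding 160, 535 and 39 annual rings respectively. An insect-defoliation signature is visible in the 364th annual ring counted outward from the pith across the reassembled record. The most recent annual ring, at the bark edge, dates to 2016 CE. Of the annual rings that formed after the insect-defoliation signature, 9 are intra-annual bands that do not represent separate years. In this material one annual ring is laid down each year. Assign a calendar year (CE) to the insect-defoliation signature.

1655 CE

Total annual rings = 160 + 535 + 39 = 734.
The insect-defoliation signature sits at annual ring 364 from the pith, so 734 − 364 = 370 annual rings formed after it.
Removing the 9 false annual rings leaves 370 − 9 = 361 true annual rings beyond the insect-defoliation signature.
The annual ring at the bark edge is 2016 CE, so the insect-defoliation signature dates to 2016 − 361 = 1655 CE.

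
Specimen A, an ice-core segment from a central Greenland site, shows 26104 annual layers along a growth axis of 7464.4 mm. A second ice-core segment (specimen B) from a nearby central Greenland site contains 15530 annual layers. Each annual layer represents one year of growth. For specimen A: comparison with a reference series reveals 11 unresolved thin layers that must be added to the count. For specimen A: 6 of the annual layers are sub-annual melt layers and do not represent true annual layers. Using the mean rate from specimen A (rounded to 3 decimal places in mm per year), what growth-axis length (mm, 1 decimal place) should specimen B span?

4441.6 mm

Specimen A: after corrections the count is 26104 − 6 + 11 = 26109 annual layers.
A: Extension rate ≈ 7464.4 / 26109 = 0.286 mm/yr.
B's length ≈ 0.286 × 15530 = 4441.6 mm.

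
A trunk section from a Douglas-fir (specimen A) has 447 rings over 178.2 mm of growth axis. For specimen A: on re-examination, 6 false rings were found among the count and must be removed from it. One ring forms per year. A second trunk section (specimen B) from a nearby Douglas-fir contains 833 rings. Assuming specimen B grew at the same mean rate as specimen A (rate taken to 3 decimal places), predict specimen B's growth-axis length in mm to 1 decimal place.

Specimen A: after corrections the count is 447 − 6 = 441 rings.
A: Mean rate = 178.2 mm / 441 years ≈ 0.404 mm per year.
B's length ≈ 0.404 × 833 = 336.5 mm.

336.5 mm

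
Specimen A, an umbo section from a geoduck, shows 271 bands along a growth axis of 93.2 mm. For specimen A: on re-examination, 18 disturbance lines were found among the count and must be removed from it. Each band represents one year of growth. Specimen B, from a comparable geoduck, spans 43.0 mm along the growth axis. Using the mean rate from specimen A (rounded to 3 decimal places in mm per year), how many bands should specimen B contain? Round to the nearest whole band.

117 bands

Specimen A: after corrections the count is 271 − 18 = 253 bands.
A: Mean rate = 93.2 mm / 253 years ≈ 0.368 mm/yr.
Specimen B: 43.0 mm / 0.368 mm per year = 116.85 years ≈ 117 bands.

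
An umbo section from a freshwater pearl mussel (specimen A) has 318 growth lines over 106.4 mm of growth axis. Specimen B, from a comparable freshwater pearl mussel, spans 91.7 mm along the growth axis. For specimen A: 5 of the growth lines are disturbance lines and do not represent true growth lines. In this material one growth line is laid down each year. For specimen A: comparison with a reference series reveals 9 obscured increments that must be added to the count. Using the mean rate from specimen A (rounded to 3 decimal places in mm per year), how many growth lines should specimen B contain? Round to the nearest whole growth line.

278 growth lines

Specimen A: correcting the raw count gives 318 − 5 + 9 = 322 true growth lines.
A: Mean rate = 106.4 mm / 322 years ≈ 0.330 mm/yr.
B spans 91.7 / 0.330 = 277.88 years ≈ 278 growth lines.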